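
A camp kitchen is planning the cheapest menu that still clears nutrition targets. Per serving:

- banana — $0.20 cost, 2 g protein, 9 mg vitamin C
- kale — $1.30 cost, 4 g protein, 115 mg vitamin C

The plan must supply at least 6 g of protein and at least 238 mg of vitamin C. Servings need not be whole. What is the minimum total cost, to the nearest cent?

Check every corner: each single food scaled to meet both minima, and each pair solved so both constraints bind.
banana only: max(6/2, 238/9) = 26.44 servings → $5.29.
kale only: max(6/4, 238/115) = 2.07 servings → $2.69.
banana + kale: the both-tight solution has a negative serving — not a feasible corner.
Cheapest feasible corner: $2.69.

$2.69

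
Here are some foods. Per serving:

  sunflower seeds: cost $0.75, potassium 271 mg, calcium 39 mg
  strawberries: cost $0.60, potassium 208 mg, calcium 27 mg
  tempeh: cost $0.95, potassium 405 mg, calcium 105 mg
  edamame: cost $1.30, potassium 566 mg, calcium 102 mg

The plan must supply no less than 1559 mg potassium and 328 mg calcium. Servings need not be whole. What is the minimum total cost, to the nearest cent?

$3.61

This is a tiny linear program; its minimum lies at a vertex of the feasible set. List the vertices and price them.
sunflower seeds only: max(1559/271, 328/39) = 8.41 servings → $6.31.
strawberries only: max(1559/208, 328/27) = 12.15 servings → $7.29.
tempeh only: max(1559/405, 328/105) = 3.849 servings → $3.66.
edamame only: max(1559/566, 328/102) = 3.216 servings → $4.18.
sunflower seeds + strawberries: the both-tight solution has a negative serving — not a feasible corner.
sunflower seeds + tempeh with both tight: 2.437 servings and 2.219 servings → $3.94.
sunflower seeds + edamame: intersection lies outside the first quadrant.
strawberries + tempeh with both tight: 2.829 servings and 2.396 servings → $3.97.
strawberries + edamame with both targets exact would need a negative amount; discard.
tempeh + edamame with both tight: 1.47 servings and 1.703 servings → $3.61.
Cheapest feasible corner: $3.61.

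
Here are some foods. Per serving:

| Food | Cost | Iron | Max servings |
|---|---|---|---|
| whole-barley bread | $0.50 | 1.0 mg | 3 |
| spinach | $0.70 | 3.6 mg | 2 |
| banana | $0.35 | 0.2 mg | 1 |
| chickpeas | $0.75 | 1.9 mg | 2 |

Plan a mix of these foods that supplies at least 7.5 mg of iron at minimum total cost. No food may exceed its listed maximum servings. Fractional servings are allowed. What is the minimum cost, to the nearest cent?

Cost per mg of iron: spinach $0.1944, chickpeas $0.3947, whole-barley bread $0.5000, banana $1.7500.
Take 2 servings of spinach: +7.2 mg iron for $1.40 (total $1.40, still need 0.3 mg).
Take 0.1579 servings of chickpeas: +0.3 mg iron for $0.12 (total $1.52, still need 0.0 mg).
Filling from the cheapest source first is optimal under one linear minimum: $1.52.

$1.52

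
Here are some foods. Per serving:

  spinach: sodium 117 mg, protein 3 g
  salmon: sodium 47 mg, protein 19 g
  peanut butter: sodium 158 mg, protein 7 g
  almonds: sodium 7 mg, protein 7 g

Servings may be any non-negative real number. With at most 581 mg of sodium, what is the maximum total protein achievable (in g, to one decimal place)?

581.0 g

Protein per mg sodium: almonds 1, salmon 0.4043, peanut butter 0.0443, spinach 0.02564.
With no serving limits, spend the whole sodium allowance on almonds: 581 mg / 7 mg × 7 g = 581.0 g.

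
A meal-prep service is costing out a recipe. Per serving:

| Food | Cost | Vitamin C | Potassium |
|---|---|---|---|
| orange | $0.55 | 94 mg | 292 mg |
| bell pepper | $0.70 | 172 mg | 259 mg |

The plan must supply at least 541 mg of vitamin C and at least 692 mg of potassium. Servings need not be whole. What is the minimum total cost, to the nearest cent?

An LP optimum is at a vertex; with two nutrient constraints at most two foods are used. Check each candidate.
orange only: max(541/94, 692/292) = 5.755 servings → $3.17.
bell pepper only: max(541/172, 692/259) = 3.145 servings → $2.20.
orange + bell pepper with both targets exact would need a negative amount; discard.
Cheapest feasible corner: $2.20.

$2.20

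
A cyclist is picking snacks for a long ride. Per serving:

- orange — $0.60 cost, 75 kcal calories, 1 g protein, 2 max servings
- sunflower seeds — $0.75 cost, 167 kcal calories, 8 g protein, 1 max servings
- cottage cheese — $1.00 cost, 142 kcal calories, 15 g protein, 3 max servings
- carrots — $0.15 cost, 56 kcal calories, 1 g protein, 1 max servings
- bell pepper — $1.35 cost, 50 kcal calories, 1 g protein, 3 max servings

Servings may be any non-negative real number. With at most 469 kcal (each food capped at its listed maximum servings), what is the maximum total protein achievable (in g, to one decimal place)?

Protein per kcal: cottage cheese 0.1056, sunflower seeds 0.0479, bell pepper 0.02, carrots 0.01786, orange 0.01333.
Take 3 servings of cottage cheese: uses 426 kcal, +45.0 g protein (running total 45.0 g).
Take 0.2575 servings of sunflower seeds: uses 43 kcal, +2.1 g protein (running total 47.1 g).
Greedy by best ratio exhausts the calories allowance optimally: 47.1 g.

47.1 g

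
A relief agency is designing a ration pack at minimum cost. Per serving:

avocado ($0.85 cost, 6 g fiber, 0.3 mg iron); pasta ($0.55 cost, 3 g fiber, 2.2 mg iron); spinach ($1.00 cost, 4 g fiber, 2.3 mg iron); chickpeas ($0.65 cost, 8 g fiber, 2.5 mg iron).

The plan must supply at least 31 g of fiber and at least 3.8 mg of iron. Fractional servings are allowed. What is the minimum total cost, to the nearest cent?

Two binding constraints pin down two serving amounts, so the optimal mix uses at most two foods. The candidates are each food alone (scaled to the tighter of fiber/iron) and each pair with both constraints tight.
avocado only: max(31/6, 3.8/0.3) = 12.67 servings → $10.77.
pasta only: max(31/3, 3.8/2.2) = 10.33 servings → $5.68.
spinach only: max(31/4, 3.8/2.3) = 7.75 servings → $7.75.
chickpeas only: max(31/8, 3.8/2.5) = 3.875 servings → $2.52.
avocado + pasta with both tight: 4.618 servings and 1.098 servings → $4.53.
avocado + spinach with both tight: 4.452 servings and 1.071 servings → $4.86.
avocado + chickpeas with both tight: 3.738 servings and 1.071 servings → $3.87.
pasta + spinach with both targets exact would need a negative amount; discard.
pasta + chickpeas: the both-tight solution has a negative serving — not a feasible corner.
spinach + chickpeas: the both-tight solution has a negative serving — not a feasible corner.
Cheapest feasible corner: $2.52.

$2.52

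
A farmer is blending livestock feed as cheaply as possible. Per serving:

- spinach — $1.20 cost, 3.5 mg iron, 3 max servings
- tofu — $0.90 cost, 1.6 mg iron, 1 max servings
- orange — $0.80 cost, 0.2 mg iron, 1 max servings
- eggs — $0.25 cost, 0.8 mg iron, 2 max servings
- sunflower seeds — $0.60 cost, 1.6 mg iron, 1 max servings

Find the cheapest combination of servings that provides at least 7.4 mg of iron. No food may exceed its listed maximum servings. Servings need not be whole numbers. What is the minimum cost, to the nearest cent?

$2.49

Cost per mg of iron: eggs $0.3125, spinach $0.3429, sunflower seeds $0.3750, tofu $0.5625, orange $4.0000.
Take 2 servings of eggs: +1.6 mg iron for $0.50 (total $0.50, still need 5.8 mg).
Take 1.657 servings of spinach: +5.8 mg iron for $1.99 (total $2.49, still need 0.0 mg).
Greedy by cheapest-per-mg is optimal for a single linear constraint, so the minimum cost is $2.49.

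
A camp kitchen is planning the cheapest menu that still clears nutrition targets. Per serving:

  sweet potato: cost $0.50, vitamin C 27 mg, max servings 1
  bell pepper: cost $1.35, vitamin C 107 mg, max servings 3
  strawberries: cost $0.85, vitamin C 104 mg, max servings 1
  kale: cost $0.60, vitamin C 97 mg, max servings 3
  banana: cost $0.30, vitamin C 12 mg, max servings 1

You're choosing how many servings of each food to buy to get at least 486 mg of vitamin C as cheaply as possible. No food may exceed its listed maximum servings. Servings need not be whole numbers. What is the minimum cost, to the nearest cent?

$3.80

Cost per mg of vitamin C: kale $0.0062, strawberries $0.0082, bell pepper $0.0126, sweet potato $0.0185, banana $0.0250.
Take 3 servings of kale: +291.0 mg vitamin C for $1.80 (total $1.80, still need 195.0 mg).
Take 1 serving of strawberries: +104.0 mg vitamin C for $0.85 (total $2.65, still need 91.0 mg).
Take 0.8505 servings of bell pepper: +91.0 mg vitamin C for $1.15 (total $3.80, still need 0.0 mg).
Greedy by cheapest-per-mg is optimal for a single linear constraint, so the minimum cost is $3.80.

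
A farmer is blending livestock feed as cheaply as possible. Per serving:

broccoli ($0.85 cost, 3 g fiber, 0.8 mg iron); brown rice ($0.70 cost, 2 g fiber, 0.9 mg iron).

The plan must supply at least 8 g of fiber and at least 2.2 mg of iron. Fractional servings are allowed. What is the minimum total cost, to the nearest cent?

At the optimum either one food covers both requirements or two foods hit both targets exactly; no other combination can be cheaper.
broccoli only: max(8/3, 2.2/0.8) = 2.75 servings → $2.34.
brown rice only: max(8/2, 2.2/0.9) = 4 servings → $2.80.
broccoli + brown rice with both tight: 2.545 servings and 0.1818 servings → $2.29.
So the least-cost plan costs $2.29.

$2.29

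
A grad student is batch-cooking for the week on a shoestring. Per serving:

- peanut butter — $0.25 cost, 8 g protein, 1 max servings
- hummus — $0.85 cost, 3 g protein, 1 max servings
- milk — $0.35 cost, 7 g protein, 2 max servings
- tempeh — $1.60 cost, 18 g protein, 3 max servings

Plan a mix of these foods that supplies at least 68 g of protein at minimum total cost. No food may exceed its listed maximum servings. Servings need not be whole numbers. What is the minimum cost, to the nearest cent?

$5.04

Cost per g of protein: peanut butter $0.0312, milk $0.0500, tempeh $0.0889, hummus $0.2833.
Take 1 serving of peanut butter: +8.0 g protein for $0.25 (total $0.25, still need 60.0 g).
Take 2 servings of milk: +14.0 g protein for $0.70 (total $0.95, still need 46.0 g).
Take 2.556 servings of tempeh: +46.0 g protein for $4.09 (total $5.04, still need 0.0 g).
Filling from the cheapest source first is optimal under one linear minimum: $5.04.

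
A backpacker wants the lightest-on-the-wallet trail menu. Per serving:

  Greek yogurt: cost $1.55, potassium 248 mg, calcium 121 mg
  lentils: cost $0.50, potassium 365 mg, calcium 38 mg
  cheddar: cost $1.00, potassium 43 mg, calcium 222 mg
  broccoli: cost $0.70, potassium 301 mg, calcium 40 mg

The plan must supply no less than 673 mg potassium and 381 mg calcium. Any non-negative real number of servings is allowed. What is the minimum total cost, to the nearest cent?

$2.27

With two linear requirements the optimum uses one or two foods; enumerate the corners.
Greek yogurt only: max(673/248, 381/121) = 3.149 servings → $4.88.
lentils only: max(673/365, 381/38) = 10.03 servings → $5.01.
cheddar only: max(673/43, 381/222) = 15.65 servings → $15.65.
broccoli only: max(673/301, 381/40) = 9.525 servings → $6.67.
Greek yogurt + lentils: the both-tight solution has a negative serving — not a feasible corner.
Greek yogurt + cheddar with both tight: 2.668 servings and 0.2619 servings → $4.40.
Greek yogurt + broccoli: the both-tight solution has a negative serving — not a feasible corner.
lentils + cheddar with both tight: 1.675 servings and 1.429 servings → $2.27.
lentils + broccoli: intersection lies outside the first quadrant.
cheddar + broccoli with both tight: 1.348 servings and 2.043 servings → $2.78.
The minimum over all feasible corners is $2.27.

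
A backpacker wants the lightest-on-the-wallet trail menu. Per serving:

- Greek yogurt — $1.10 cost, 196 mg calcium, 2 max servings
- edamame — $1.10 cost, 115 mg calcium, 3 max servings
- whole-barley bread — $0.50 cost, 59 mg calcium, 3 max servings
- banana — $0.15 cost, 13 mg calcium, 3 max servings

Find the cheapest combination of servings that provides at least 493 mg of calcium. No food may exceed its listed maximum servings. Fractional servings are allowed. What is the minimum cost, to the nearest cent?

Cost per mg of calcium: Greek yogurt $0.0056, whole-barley bread $0.0085, edamame $0.0096, banana $0.0115.
Take 2 servings of Greek yogurt: +392.0 mg calcium for $2.20 (total $2.20, still need 101.0 mg).
Take 1.712 servings of whole-barley bread: +101.0 mg calcium for $0.86 (total $3.06, still need 0.0 mg).
Filling from the cheapest source first is optimal under one linear minimum: $3.06.

$3.06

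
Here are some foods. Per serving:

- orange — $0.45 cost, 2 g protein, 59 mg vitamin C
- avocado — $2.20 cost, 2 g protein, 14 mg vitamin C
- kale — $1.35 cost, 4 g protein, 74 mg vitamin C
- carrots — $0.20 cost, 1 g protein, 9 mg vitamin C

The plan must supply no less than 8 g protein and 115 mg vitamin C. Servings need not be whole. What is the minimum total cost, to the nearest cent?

$1.65

orange only: max(8/2, 115/59) = 4 servings → $1.80.
avocado only: max(8/2, 115/14) = 8.214 servings → $18.07.
kale only: max(8/4, 115/74) = 2 servings → $2.70.
carrots only: max(8/1, 115/9) = 12.78 servings → $2.56.
orange + avocado with both tight: 1.311 servings and 2.689 servings → $6.51.
orange + kale: intersection lies outside the first quadrant.
orange + carrots with both tight: 1.049 servings and 5.902 servings → $1.65.
avocado + kale with both tight: 1.435 servings and 1.283 servings → $4.89.
avocado + carrots: the both-tight solution has a negative serving — not a feasible corner.
kale + carrots with both tight: 1.132 servings and 3.474 servings → $2.22.
So the least-cost plan costs $1.65.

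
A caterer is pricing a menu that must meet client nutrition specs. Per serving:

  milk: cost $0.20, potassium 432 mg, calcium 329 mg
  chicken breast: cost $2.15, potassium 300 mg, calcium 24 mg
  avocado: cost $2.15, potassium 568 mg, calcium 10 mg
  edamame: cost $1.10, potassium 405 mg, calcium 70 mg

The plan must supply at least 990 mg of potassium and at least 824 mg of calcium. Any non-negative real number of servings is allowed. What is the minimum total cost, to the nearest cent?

An LP optimum is at a vertex; with two nutrient constraints at most two foods are used. Check each candidate.
milk only: max(990/432, 824/329) = 2.505 servings → $0.50.
chicken breast only: max(990/300, 824/24) = 34.33 servings → $73.82.
avocado only: max(990/568, 824/10) = 82.4 servings → $177.16.
edamame only: max(990/405, 824/70) = 11.77 servings → $12.95.
milk + chicken breast with both targets exact would need a negative amount; discard.
milk + avocado with both targets exact would need a negative amount; discard.
milk + edamame: intersection lies outside the first quadrant.
chicken breast + avocado: intersection lies outside the first quadrant.
chicken breast + edamame: intersection lies outside the first quadrant.
avocado + edamame: intersection lies outside the first quadrant.
The minimum over all feasible corners is $0.50.

$0.50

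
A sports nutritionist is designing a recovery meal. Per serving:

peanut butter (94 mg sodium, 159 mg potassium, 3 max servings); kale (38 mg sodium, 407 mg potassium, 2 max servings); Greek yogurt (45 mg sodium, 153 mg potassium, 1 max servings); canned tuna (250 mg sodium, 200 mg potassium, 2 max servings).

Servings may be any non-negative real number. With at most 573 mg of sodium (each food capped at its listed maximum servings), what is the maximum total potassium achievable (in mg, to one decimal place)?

1580.0 mg

Potassium per mg sodium: kale 10.71, Greek yogurt 3.4, peanut butter 1.691, canned tuna 0.8.
Take 2 servings of kale: uses 76 mg sodium, +814.0 mg potassium (running total 814.0 mg).
Take 1 serving of Greek yogurt: uses 45 mg sodium, +153.0 mg potassium (running total 967.0 mg).
Take 3 servings of peanut butter: uses 282 mg sodium, +477.0 mg potassium (running total 1444.0 mg).
Take 0.68 servings of canned tuna: uses 170 mg sodium, +136.0 mg potassium (running total 1580.0 mg).
Filling greedily by potassium-per-mg sodium is optimal for one linear limit, giving 1580.0 mg.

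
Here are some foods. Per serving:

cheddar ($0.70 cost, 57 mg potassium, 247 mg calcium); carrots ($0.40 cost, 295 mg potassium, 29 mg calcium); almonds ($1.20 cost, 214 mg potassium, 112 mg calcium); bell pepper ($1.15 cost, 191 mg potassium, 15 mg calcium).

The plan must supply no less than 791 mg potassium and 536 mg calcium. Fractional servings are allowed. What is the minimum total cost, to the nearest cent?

For a min-cost LP with two ≥-constraints, a basic feasible solution has at most two positive variables.
cheddar only: max(791/57, 536/247) = 13.88 servings → $9.71.
carrots only: max(791/295, 536/29) = 18.48 servings → $7.39.
almonds only: max(791/214, 536/112) = 4.786 servings → $5.74.
bell pepper only: max(791/191, 536/15) = 35.73 servings → $41.09.
cheddar + carrots with both tight: 1.898 servings and 2.315 servings → $2.25.
cheddar + almonds with both tight: 0.5619 servings and 3.547 servings → $4.65.
cheddar + bell pepper with both tight: 1.954 servings and 3.558 servings → $5.46.
carrots + almonds: intersection lies outside the first quadrant.
carrots + bell pepper with both targets exact would need a negative amount; discard.
almonds + bell pepper with both targets exact would need a negative amount; discard.
The minimum over all feasible corners is $2.25.

$2.25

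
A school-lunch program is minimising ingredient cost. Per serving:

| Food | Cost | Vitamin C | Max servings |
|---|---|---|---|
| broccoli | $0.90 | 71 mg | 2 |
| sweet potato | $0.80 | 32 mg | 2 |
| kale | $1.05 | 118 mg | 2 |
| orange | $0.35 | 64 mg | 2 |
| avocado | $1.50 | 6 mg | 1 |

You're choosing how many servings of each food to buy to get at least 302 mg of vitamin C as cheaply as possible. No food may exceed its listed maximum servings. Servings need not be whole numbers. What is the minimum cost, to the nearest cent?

$2.25

Cost per mg of vitamin C: orange $0.0055, kale $0.0089, broccoli $0.0127, sweet potato $0.0250, avocado $0.2500.
Take 2 servings of orange: +128.0 mg vitamin C for $0.70 (total $0.70, still need 174.0 mg).
Take 1.475 servings of kale: +174.0 mg vitamin C for $1.55 (total $2.25, still need 0.0 mg).
Greedy by cheapest-per-mg is optimal for a single linear constraint, so the minimum cost is $2.25.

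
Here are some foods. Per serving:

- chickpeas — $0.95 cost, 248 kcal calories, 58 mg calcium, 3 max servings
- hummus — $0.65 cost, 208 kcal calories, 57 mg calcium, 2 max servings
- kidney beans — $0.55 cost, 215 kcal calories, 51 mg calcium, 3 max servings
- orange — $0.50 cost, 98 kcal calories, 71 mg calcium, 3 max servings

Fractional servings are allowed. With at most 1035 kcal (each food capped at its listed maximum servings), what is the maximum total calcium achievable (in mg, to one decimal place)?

404.1 mg

Calcium per kcal: orange 0.7245, hummus 0.274, kidney beans 0.2372, chickpeas 0.2339.
Take 3 servings of orange: uses 294 kcal, +213.0 mg calcium (running total 213.0 mg).
Take 2 servings of hummus: uses 416 kcal, +114.0 mg calcium (running total 327.0 mg).
Take 1.512 servings of kidney beans: uses 325 kcal, +77.1 mg calcium (running total 404.1 mg).
Filling greedily by calcium-per-kcal is optimal for one linear limit, giving 404.1 mg.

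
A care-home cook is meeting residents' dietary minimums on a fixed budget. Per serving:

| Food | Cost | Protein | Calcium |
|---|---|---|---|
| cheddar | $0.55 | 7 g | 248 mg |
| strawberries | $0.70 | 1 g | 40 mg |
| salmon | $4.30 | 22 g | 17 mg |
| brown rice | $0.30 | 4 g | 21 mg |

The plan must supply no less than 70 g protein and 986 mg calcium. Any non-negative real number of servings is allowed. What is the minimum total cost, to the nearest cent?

$5.32

Two binding constraints pin down two serving amounts, so the optimal mix uses at most two foods. The candidates are each food alone (scaled to the tighter of protein/calcium) and each pair with both constraints tight.
cheddar only: max(70/7, 986/248) = 10 servings → $5.50.
strawberries only: max(70/1, 986/40) = 70 servings → $49.00.
salmon only: max(70/22, 986/17) = 58 servings → $249.40.
brown rice only: max(70/4, 986/21) = 46.95 servings → $14.09.
cheddar + strawberries: intersection lies outside the first quadrant.
cheddar + salmon with both tight: 3.841 servings and 1.96 servings → $10.54.
cheddar + brown rice with both tight: 2.928 servings and 12.38 servings → $5.32.
strawberries + salmon with both tight: 23.76 servings and 2.102 servings → $25.67.
strawberries + brown rice with both tight: 17.8 servings and 13.05 servings → $16.37.
salmon + brown rice with both targets exact would need a negative amount; discard.
Cheapest feasible corner: $5.32.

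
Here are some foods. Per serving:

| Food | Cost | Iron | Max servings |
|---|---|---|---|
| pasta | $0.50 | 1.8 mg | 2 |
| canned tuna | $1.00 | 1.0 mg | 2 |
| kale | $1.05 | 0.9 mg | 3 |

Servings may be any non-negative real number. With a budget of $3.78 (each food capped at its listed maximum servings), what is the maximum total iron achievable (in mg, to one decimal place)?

6.3 mg

Iron per dollar: pasta 3.6, canned tuna 1, kale 0.8571.
Take 2 servings of pasta: spends $1.00, +3.6 mg iron (running total 3.6 mg).
Take 2 servings of canned tuna: spends $2.00, +2.0 mg iron (running total 5.6 mg).
Take 0.7429 servings of kale: spends $0.78, +0.7 mg iron (running total 6.3 mg).
Filling greedily by iron-per-dollar is optimal for one linear limit, giving 6.3 mg.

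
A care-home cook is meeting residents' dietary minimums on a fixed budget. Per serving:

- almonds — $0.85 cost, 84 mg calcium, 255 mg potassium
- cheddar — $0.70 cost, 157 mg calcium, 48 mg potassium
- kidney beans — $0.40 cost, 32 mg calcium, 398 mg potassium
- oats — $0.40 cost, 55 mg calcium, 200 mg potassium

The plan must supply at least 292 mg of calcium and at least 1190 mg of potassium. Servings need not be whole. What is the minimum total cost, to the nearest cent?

Two binding constraints pin down two serving amounts, so the optimal mix uses at most two foods. The candidates are each food alone (scaled to the tighter of calcium/potassium) and each pair with both constraints tight.
almonds only: max(292/84, 1190/255) = 4.667 servings → $3.97.
cheddar only: max(292/157, 1190/48) = 24.79 servings → $17.35.
kidney beans only: max(292/32, 1190/398) = 9.125 servings → $3.65.
oats only: max(292/55, 1190/200) = 5.95 servings → $2.38.
almonds + cheddar with both targets exact would need a negative amount; discard.
almonds + kidney beans with both tight: 3.092 servings and 1.009 servings → $3.03.
almonds + oats with both targets exact would need a negative amount; discard.
cheddar + kidney beans with both tight: 1.282 servings and 2.835 servings → $2.03.
cheddar + oats: the both-tight solution has a negative serving — not a feasible corner.
kidney beans + oats with both tight: 0.4551 servings and 5.044 servings → $2.20.
So the least-cost plan costs $2.03.

$2.03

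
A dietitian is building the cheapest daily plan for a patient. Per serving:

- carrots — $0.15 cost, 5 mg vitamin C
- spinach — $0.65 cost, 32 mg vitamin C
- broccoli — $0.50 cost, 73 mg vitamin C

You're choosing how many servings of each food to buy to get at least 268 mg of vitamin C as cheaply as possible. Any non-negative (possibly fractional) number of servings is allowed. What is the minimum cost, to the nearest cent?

$1.84

Cost per mg of vitamin C: broccoli $0.0068, spinach $0.0203, carrots $0.0300.
With no serving limits, use only broccoli: 268 mg / 73 mg = 3.671 servings × $0.50 = $1.84.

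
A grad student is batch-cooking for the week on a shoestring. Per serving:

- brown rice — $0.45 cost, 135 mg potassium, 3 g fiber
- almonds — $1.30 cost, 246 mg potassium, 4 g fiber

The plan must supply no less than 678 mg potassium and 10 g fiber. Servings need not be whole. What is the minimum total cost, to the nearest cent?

brown rice only: max(678/135, 10/3) = 5.022 servings → $2.26.
almonds only: max(678/246, 10/4) = 2.756 servings → $3.58.
brown rice + almonds with both targets exact would need a negative amount; discard.
Cheapest feasible corner: $2.26.

$2.26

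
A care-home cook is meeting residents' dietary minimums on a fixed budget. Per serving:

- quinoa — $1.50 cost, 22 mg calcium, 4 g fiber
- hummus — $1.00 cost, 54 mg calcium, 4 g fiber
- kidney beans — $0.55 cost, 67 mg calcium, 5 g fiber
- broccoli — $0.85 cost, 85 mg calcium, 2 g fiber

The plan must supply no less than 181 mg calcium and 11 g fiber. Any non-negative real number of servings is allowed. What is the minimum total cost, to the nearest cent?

$1.49

This is a tiny linear program; its minimum lies at a vertex of the feasible set. List the vertices and price them.
quinoa only: max(181/22, 11/4) = 8.227 servings → $12.34.
hummus only: max(181/54, 11/4) = 3.352 servings → $3.35.
kidney beans only: max(181/67, 11/5) = 2.701 servings → $1.49.
broccoli only: max(181/85, 11/2) = 5.5 servings → $4.67.
quinoa + hummus: intersection lies outside the first quadrant.
quinoa + kidney beans with both targets exact would need a negative amount; discard.
quinoa + broccoli with both tight: 1.936 servings and 1.628 servings → $4.29.
hummus + kidney beans: intersection lies outside the first quadrant.
hummus + broccoli with both tight: 2.47 servings and 0.5603 servings → $2.95.
kidney beans + broccoli with both tight: 1.969 servings and 0.5773 servings → $1.57.
The minimum over all feasible corners is $1.49.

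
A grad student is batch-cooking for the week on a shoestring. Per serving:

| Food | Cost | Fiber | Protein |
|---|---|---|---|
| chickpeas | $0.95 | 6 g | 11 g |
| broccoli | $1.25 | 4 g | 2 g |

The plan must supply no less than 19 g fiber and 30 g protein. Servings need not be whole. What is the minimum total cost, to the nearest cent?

$3.01

Compare the cost at each extreme point of the feasible region.
chickpeas only: max(19/6, 30/11) = 3.167 servings → $3.01.
broccoli only: max(19/4, 30/2) = 15 servings → $18.75.
chickpeas + broccoli with both tight: 2.562 servings and 0.9062 servings → $3.57.
So the least-cost plan costs $3.01.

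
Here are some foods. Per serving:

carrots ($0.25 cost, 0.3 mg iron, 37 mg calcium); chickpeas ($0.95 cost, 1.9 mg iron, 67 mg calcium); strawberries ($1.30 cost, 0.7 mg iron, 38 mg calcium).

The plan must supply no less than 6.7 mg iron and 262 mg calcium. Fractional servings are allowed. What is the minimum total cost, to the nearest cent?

carrots only: max(6.7/0.3, 262/37) = 22.33 servings → $5.58.
chickpeas only: max(6.7/1.9, 262/67) = 3.91 servings → $3.71.
strawberries only: max(6.7/0.7, 262/38) = 9.571 servings → $12.44.
carrots + chickpeas with both tight: 0.9741 servings and 3.373 servings → $3.45.
carrots + strawberries: the both-tight solution has a negative serving — not a feasible corner.
chickpeas + strawberries with both tight: 2.814 servings and 1.933 servings → $5.19.
Cheapest feasible corner: $3.45.

$3.45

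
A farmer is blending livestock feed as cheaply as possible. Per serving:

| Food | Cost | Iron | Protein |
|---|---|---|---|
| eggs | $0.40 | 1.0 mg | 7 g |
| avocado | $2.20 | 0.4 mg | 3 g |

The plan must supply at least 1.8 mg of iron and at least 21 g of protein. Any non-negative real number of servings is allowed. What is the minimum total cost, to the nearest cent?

At the optimum either one food covers both requirements or two foods hit both targets exactly; no other combination can be cheaper.
eggs only: max(1.8/1.0, 21/7) = 3 servings → $1.20.
avocado only: max(1.8/0.4, 21/3) = 7 servings → $15.40.
eggs + avocado: intersection lies outside the first quadrant.
So the least-cost plan costs $1.20.

$1.20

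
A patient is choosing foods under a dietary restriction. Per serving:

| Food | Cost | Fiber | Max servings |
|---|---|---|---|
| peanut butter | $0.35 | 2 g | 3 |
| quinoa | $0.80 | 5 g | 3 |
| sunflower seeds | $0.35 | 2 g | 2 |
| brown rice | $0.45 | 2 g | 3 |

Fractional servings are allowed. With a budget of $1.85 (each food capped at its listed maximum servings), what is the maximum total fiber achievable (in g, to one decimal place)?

Fiber per dollar: quinoa 6.25, peanut butter 5.714, sunflower seeds 5.714, brown rice 4.444.
Take 2.312 servings of quinoa: spends $1.85, +11.6 g fiber (running total 11.6 g).
Filling greedily by fiber-per-dollar is optimal for one linear limit, giving 11.6 g.

11.6 g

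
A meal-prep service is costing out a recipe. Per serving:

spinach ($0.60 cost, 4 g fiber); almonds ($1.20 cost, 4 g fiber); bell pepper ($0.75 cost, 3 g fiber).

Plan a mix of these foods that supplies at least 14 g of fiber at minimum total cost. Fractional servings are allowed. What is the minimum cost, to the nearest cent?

Cost per g of fiber: spinach $0.1500, bell pepper $0.2500, almonds $0.3000.
With no serving limits, use only spinach: 14 g / 4 g = 3.5 servings × $0.60 = $2.10.

$2.10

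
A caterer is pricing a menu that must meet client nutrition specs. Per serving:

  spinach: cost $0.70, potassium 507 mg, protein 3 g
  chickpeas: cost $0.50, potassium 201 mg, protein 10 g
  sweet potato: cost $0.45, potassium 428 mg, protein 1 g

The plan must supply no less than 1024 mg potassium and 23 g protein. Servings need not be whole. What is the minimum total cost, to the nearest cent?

Compare the cost at each extreme point of the feasible region.
spinach only: max(1024/507, 23/3) = 7.667 servings → $5.37.
chickpeas only: max(1024/201, 23/10) = 5.095 servings → $2.55.
sweet potato only: max(1024/428, 23/1) = 23 servings → $10.35.
spinach + chickpeas with both tight: 1.257 servings and 1.923 servings → $1.84.
spinach + sweet potato: the both-tight solution has a negative serving — not a feasible corner.
chickpeas + sweet potato with both tight: 2.162 servings and 1.377 servings → $1.70.
The minimum over all feasible corners is $1.70.

$1.70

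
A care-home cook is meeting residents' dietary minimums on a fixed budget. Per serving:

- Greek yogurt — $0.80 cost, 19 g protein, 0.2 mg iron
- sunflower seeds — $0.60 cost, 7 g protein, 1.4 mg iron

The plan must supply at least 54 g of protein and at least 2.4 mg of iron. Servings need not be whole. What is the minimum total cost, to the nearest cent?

Compare the cost at each extreme point of the feasible region.
Greek yogurt only: max(54/19, 2.4/0.2) = 12 servings → $9.60.
sunflower seeds only: max(54/7, 2.4/1.4) = 7.714 servings → $4.63.
Greek yogurt + sunflower seeds with both tight: 2.333 servings and 1.381 servings → $2.70.
Cheapest feasible corner: $2.70.

$2.70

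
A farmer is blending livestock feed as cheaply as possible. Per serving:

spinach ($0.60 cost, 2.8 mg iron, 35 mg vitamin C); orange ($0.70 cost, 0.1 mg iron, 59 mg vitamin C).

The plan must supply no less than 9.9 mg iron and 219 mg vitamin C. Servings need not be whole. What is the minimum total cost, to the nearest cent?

At the optimum either one food covers both requirements or two foods hit both targets exactly; no other combination can be cheaper.
spinach only: max(9.9/2.8, 219/35) = 6.257 servings → $3.75.
orange only: max(9.9/0.1, 219/59) = 99 servings → $69.30.
spinach + orange with both tight: 3.477 servings and 1.649 servings → $3.24.
Cheapest feasible corner: $3.24.

$3.24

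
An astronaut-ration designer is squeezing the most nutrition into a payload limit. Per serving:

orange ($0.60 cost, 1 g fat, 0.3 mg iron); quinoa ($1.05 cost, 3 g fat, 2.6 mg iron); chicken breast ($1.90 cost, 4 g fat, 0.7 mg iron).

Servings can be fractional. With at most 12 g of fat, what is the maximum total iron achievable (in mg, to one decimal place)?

10.4 mg

Iron per g fat: quinoa 0.8667, orange 0.3, chicken breast 0.175.
With no serving limits, spend the whole fat allowance on quinoa: 12 g / 3 g × 2.6 mg = 10.4 mg.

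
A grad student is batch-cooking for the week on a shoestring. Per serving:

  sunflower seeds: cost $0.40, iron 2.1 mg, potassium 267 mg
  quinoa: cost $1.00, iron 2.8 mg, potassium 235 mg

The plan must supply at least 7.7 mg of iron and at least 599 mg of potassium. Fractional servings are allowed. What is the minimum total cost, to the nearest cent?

$1.47

This is a tiny linear program; its minimum lies at a vertex of the feasible set. List the vertices and price them.
sunflower seeds only: max(7.7/2.1, 599/267) = 3.667 servings → $1.47.
quinoa only: max(7.7/2.8, 599/235) = 2.75 servings → $2.75.
sunflower seeds + quinoa: the both-tight solution has a negative serving — not a feasible corner.
So the least-cost plan costs $1.47.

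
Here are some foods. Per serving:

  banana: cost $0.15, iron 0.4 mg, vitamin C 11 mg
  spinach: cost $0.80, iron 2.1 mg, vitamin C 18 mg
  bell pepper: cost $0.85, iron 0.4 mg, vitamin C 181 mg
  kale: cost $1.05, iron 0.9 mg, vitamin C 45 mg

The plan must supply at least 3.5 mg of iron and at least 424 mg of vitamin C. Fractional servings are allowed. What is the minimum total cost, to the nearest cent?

$2.66

This is a tiny linear program; its minimum lies at a vertex of the feasible set. List the vertices and price them.
banana only: max(3.5/0.4, 424/11) = 38.55 servings → $5.78.
spinach only: max(3.5/2.1, 424/18) = 23.56 servings → $18.84.
bell pepper only: max(3.5/0.4, 424/181) = 8.75 servings → $7.44.
kale only: max(3.5/0.9, 424/45) = 9.422 servings → $9.89.
banana + spinach: the both-tight solution has a negative serving — not a feasible corner.
banana + bell pepper with both tight: 6.822 servings and 1.928 servings → $2.66.
banana + kale with both targets exact would need a negative amount; discard.
spinach + bell pepper with both tight: 1.244 servings and 2.219 servings → $2.88.
spinach + kale: the both-tight solution has a negative serving — not a feasible corner.
bell pepper + kale with both tight: 1.547 servings and 3.202 servings → $4.68.
The minimum over all feasible corners is $2.66.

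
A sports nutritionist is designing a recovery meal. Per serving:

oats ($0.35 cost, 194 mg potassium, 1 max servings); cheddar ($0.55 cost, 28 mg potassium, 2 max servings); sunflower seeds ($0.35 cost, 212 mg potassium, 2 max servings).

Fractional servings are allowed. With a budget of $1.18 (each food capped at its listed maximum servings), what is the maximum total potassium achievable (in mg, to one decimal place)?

Potassium per dollar: sunflower seeds 605.7, oats 554.3, cheddar 50.91.
Take 2 servings of sunflower seeds: spends $0.70, +424.0 mg potassium (running total 424.0 mg).
Take 1 serving of oats: spends $0.35, +194.0 mg potassium (running total 618.0 mg).
Take 0.2364 servings of cheddar: spends $0.13, +6.6 mg potassium (running total 624.6 mg).
Greedy by best ratio exhausts the cost allowance optimally: 624.6 mg.

624.6 mg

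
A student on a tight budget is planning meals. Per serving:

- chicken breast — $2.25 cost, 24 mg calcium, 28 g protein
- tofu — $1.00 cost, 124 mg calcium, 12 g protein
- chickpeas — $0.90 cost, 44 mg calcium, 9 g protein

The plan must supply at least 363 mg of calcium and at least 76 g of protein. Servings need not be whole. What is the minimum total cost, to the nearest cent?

At the optimum either one food covers both requirements or two foods hit both targets exactly; no other combination can be cheaper.
chicken breast only: max(363/24, 76/28) = 15.12 servings → $34.03.
tofu only: max(363/124, 76/12) = 6.333 servings → $6.33.
chickpeas only: max(363/44, 76/9) = 8.444 servings → $7.60.
chicken breast + tofu with both tight: 1.592 servings and 2.619 servings → $6.20.
chicken breast + chickpeas with both tight: 0.07579 servings and 8.209 servings → $7.56.
tofu + chickpeas: the both-tight solution has a negative serving — not a feasible corner.
The minimum over all feasible corners is $6.20.

$6.20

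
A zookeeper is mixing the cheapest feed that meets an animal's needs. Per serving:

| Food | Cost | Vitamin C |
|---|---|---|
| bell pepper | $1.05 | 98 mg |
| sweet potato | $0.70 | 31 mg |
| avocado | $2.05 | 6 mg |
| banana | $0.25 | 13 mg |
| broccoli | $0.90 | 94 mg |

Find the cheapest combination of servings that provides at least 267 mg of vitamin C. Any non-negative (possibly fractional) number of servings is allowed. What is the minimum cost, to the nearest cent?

$2.56

Cost per mg of vitamin C: broccoli $0.0096, bell pepper $0.0107, banana $0.0192, sweet potato $0.0226, avocado $0.3417.
With no serving limits, use only broccoli: 267 mg / 94 mg = 2.84 servings × $0.90 = $2.56.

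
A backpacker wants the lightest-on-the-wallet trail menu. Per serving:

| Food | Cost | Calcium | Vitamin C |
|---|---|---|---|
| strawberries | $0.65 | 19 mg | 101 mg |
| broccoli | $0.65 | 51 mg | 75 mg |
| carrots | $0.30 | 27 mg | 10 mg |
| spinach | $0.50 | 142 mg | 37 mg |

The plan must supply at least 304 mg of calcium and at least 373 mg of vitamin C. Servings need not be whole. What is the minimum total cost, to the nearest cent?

An LP optimum is at a vertex; with two nutrient constraints at most two foods are used. Check each candidate.
strawberries only: max(304/19, 373/101) = 16 servings → $10.40.
broccoli only: max(304/51, 373/75) = 5.961 servings → $3.87.
carrots only: max(304/27, 373/10) = 37.3 servings → $11.19.
spinach only: max(304/142, 373/37) = 10.08 servings → $5.04.
strawberries + broccoli: the both-tight solution has a negative serving — not a feasible corner.
strawberries + carrots with both tight: 2.771 servings and 9.309 servings → $4.59.
strawberries + spinach with both tight: 3.059 servings and 1.732 servings → $2.85.
broccoli + carrots with both tight: 4.641 servings and 2.493 servings → $3.76.
broccoli + spinach with both tight: 4.761 servings and 0.431 servings → $3.31.
carrots + spinach: intersection lies outside the first quadrant.
The minimum over all feasible corners is $2.85.

$2.85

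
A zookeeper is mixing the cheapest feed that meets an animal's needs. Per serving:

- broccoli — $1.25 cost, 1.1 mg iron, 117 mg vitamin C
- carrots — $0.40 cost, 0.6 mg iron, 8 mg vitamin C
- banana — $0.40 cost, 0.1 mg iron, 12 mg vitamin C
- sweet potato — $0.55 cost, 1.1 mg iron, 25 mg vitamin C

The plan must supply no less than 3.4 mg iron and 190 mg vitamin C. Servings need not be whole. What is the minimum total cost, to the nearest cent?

$2.56

Compare the cost at each extreme point of the feasible region.
broccoli only: max(3.4/1.1, 190/117) = 3.091 servings → $3.86.
carrots only: max(3.4/0.6, 190/8) = 23.75 servings → $9.50.
banana only: max(3.4/0.1, 190/12) = 34 servings → $13.60.
sweet potato only: max(3.4/1.1, 190/25) = 7.6 servings → $4.18.
broccoli + carrots with both tight: 1.414 servings and 3.075 servings → $3.00.
broccoli + banana: intersection lies outside the first quadrant.
broccoli + sweet potato with both tight: 1.225 servings and 1.866 servings → $2.56.
carrots + banana with both tight: 3.406 servings and 13.56 servings → $6.79.
carrots + sweet potato: intersection lies outside the first quadrant.
banana + sweet potato with both tight: 11.59 servings and 2.037 servings → $5.76.
The minimum over all feasible corners is $2.56.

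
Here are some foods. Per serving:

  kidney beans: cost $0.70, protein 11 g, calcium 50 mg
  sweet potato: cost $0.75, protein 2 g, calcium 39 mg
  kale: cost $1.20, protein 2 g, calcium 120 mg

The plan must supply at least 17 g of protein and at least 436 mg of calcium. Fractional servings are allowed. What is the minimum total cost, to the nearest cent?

$4.55

For a min-cost LP with two ≥-constraints, a basic feasible solution has at most two positive variables.
kidney beans only: max(17/11, 436/50) = 8.72 servings → $6.10.
sweet potato only: max(17/2, 436/39) = 11.18 servings → $8.38.
kale only: max(17/2, 436/120) = 8.5 servings → $10.20.
kidney beans + sweet potato: the both-tight solution has a negative serving — not a feasible corner.
kidney beans + kale with both tight: 0.9574 servings and 3.234 servings → $4.55.
sweet potato + kale with both tight: 7.21 servings and 1.29 servings → $6.96.
Cheapest feasible corner: $4.55.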